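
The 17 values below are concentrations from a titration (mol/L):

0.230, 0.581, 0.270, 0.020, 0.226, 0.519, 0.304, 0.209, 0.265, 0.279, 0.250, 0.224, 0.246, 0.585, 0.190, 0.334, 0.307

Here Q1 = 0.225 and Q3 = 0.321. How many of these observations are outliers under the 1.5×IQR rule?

4

IQR = 0.096; fences at 0.225 − 0.144 = 0.081 and 0.321 + 0.144 = 0.465.
Outside the cutoffs: 0.020, 0.519, 0.581, 0.585.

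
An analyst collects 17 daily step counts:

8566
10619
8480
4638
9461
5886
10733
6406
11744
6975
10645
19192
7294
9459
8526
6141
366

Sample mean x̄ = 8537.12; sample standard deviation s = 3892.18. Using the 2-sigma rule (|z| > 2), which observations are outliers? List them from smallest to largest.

Cutoffs at x̄ ± 2s: 8537.12 ± 2·3892.18 = [752.76, 16321.48].
366: z = -2.10, |z| > 2 → outlier.
19192: z = 2.74, |z| > 2 → outlier.
Every other value lies within [752.76, 16321.48].

366, 19192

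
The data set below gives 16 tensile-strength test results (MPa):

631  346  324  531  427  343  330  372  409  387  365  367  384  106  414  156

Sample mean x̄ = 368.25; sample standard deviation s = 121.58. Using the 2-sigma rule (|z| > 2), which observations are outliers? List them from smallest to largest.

Cutoffs at x̄ ± 2s: 368.25 ± 2·121.58 = [125.09, 611.41].
106: z = -2.16, |z| > 2 → outlier.
631: z = 2.16, |z| > 2 → outlier.
Every other value lies within [125.09, 611.41].

106, 631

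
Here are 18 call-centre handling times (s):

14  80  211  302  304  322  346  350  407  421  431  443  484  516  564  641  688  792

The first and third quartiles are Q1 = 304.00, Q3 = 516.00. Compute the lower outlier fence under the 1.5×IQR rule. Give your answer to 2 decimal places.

-14.00

IQR = Q3 − Q1 = 516.00 − 304.00 = 212.00.
Lower fence = Q1 − 1.5·IQR = 304.00 − 318.00 = -14.00.
Upper fence = Q3 + 1.5·IQR = 516.00 + 318.00 = 834.00.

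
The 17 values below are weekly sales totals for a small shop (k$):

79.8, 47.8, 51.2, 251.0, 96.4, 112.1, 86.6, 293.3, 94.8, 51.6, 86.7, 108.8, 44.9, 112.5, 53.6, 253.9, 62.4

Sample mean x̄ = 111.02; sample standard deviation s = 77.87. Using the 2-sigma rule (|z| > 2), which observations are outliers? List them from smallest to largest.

Cutoffs at x̄ ± 2s: 111.02 ± 2·77.87 = [-44.72, 266.76].
293.3: z = 2.34, |z| > 2 → outlier.
Every other value lies within [-44.72, 266.76].

293.3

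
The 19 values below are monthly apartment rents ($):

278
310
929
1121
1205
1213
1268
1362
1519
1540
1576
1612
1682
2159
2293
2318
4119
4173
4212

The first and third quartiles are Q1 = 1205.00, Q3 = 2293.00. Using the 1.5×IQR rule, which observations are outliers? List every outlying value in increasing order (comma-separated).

4119, 4173, 4212

IQR = Q3 − Q1 = 2293.00 − 1205.00 = 1088.00.
Lower fence = Q1 − 1.5·IQR = 1205.00 − 1632.00 = -427.00.
Upper fence = Q3 + 1.5·IQR = 2293.00 + 1632.00 = 3925.00.
4119 > 3925.00 → outlier.
4173 > 3925.00 → outlier.
4212 > 3925.00 → outlier.
All remaining values lie within [-427.00, 3925.00].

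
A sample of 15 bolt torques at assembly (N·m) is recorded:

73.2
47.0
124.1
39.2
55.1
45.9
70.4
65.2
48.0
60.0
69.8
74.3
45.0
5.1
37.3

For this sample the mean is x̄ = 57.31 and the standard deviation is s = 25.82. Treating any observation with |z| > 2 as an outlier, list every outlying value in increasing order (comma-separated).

Cutoffs at x̄ ± 2s: 57.31 ± 2·25.82 = [5.67, 108.95].
5.1: z = -2.02, |z| > 2 → outlier.
124.1: z = 2.59, |z| > 2 → outlier.
Every other value lies within [5.67, 108.95].

5.1, 124.1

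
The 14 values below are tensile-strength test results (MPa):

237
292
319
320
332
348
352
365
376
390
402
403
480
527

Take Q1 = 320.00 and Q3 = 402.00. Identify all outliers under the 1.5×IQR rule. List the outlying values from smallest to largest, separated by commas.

527

IQR = Q3 − Q1 = 402.00 − 320.00 = 82.00.
Lower fence = Q1 − 1.5·IQR = 320.00 − 123.00 = 197.00.
Upper fence = Q3 + 1.5·IQR = 402.00 + 123.00 = 525.00.
527 > 525.00 → outlier.
All remaining values lie within [197.00, 525.00].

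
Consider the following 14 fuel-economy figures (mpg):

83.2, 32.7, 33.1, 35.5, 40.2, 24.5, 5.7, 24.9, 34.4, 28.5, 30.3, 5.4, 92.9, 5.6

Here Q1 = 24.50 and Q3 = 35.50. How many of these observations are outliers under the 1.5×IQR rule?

5

IQR = 11.00; fences at 24.50 − 16.50 = 8.00 and 35.50 + 16.50 = 52.00.
Outside the cutoffs: 5.4, 5.6, 5.7, 83.2, 92.9.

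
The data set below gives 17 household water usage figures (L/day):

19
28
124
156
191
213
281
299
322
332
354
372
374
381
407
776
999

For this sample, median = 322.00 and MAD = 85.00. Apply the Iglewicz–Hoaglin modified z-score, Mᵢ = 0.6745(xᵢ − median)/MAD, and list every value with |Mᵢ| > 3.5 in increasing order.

|Mᵢ| > 3.5 ⇔ |xᵢ − 322.00| > 3.5·85.00/0.6745 = 441.07.
So outliers lie outside [-119.07, 763.07].
776: M = 3.60 → outlier.
999: M = 5.37 → outlier.

776, 999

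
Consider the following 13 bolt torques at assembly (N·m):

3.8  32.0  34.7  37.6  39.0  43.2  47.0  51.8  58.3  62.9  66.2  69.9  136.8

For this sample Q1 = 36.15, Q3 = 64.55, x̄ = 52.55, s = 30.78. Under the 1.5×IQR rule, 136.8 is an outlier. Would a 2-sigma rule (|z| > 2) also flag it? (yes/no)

z = (136.8 − 52.55) / 30.78 = 2.74.
|z| = 2.74 > 2.

yes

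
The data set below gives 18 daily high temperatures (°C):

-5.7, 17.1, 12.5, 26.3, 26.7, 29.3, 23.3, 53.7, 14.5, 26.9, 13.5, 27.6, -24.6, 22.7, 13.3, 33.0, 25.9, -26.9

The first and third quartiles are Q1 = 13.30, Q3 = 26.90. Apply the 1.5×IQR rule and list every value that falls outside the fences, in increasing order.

IQR = Q3 − Q1 = 26.90 − 13.30 = 13.60.
Lower fence = Q1 − 1.5·IQR = 13.30 − 20.40 = -7.10.
Upper fence = Q3 + 1.5·IQR = 26.90 + 20.40 = 47.30.
-26.9 < -7.10 → outlier.
-24.6 < -7.10 → outlier.
53.7 > 47.30 → outlier.
All remaining values lie within [-7.10, 47.30].

-26.9, -24.6, 53.7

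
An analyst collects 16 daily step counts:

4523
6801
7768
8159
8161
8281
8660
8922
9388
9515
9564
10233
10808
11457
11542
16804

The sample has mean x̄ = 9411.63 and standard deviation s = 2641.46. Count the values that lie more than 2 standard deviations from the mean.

1

Cutoffs: x̄ ± 2s = [4128.71, 14694.55].
Outside the cutoffs: 16804.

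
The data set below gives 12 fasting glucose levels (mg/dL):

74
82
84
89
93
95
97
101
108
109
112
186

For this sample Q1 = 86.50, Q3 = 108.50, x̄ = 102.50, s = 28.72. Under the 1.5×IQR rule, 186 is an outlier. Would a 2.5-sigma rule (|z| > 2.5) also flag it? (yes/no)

z = (186 − 102.50) / 28.72 = 2.91.
|z| = 2.91 > 2.5.

yes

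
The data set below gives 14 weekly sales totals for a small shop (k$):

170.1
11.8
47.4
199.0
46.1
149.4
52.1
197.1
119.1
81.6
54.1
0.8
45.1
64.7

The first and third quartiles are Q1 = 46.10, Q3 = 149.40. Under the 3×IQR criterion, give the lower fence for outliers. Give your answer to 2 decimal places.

IQR = Q3 − Q1 = 149.40 − 46.10 = 103.30.
Lower fence = Q1 − 3·IQR = 46.10 − 309.90 = -263.80.
Upper fence = Q3 + 3·IQR = 149.40 + 309.90 = 459.30.

-263.80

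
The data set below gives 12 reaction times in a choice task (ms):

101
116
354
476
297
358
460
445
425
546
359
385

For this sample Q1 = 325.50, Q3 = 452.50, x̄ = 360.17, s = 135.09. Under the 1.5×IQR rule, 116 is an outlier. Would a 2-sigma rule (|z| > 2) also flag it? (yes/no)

z = (116 − 360.17) / 135.09 = -1.81.
|z| = 1.81 ≤ 2.

no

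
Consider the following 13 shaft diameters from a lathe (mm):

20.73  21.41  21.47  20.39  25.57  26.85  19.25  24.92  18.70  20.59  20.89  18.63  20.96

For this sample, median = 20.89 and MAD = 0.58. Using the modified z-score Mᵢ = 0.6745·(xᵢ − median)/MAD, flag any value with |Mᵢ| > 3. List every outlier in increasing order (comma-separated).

|Mᵢ| > 3 ⇔ |xᵢ − 20.89| > 3·0.58/0.6745 = 2.58.
So outliers lie outside [18.31, 23.47].
24.92: M = 4.69 → outlier.
25.57: M = 5.44 → outlier.
26.85: M = 6.93 → outlier.

24.92, 25.57, 26.85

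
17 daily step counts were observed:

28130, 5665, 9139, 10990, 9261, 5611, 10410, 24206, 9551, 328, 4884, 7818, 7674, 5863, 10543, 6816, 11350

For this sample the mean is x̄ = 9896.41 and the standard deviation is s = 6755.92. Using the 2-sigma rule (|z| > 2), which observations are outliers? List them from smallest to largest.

24206, 28130

Cutoffs at x̄ ± 2s: 9896.41 ± 2·6755.92 = [-3615.43, 23408.25].
24206: z = 2.12, |z| > 2 → outlier.
28130: z = 2.70, |z| > 2 → outlier.
Every other value lies within [-3615.43, 23408.25].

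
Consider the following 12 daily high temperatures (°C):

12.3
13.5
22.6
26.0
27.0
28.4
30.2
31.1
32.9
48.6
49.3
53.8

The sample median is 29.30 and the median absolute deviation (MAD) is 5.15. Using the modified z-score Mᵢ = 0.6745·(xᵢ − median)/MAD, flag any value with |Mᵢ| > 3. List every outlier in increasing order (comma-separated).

53.8

|Mᵢ| > 3 ⇔ |xᵢ − 29.30| > 3·5.15/0.6745 = 22.91.
So outliers lie outside [6.39, 52.21].
53.8: M = 3.21 → outlier.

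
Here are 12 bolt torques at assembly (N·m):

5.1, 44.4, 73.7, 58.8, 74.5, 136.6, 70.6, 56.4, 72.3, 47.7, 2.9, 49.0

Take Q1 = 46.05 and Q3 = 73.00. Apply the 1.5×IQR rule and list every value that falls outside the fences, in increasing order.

IQR = Q3 − Q1 = 73.00 − 46.05 = 26.95.
Lower fence = Q1 − 1.5·IQR = 46.05 − 40.425 = 5.625.
Upper fence = Q3 + 1.5·IQR = 73.00 + 40.425 = 113.425.
2.9 < 5.625 → outlier.
5.1 < 5.625 → outlier.
136.6 > 113.425 → outlier.
All remaining values lie within [5.625, 113.425].

2.9, 5.1, 136.6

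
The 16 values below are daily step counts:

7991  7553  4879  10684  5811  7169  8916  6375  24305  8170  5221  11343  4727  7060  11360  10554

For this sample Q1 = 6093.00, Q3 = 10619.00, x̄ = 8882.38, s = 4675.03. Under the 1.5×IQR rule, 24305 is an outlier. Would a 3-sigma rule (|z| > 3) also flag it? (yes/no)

z = (24305 − 8882.38) / 4675.03 = 3.30.
|z| = 3.30 > 3.

yes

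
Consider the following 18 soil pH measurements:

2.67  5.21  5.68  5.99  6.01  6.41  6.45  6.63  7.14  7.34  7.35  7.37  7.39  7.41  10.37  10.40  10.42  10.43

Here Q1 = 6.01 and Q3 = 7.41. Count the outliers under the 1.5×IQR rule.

IQR = 1.40; fences at 6.01 − 2.10 = 3.91 and 7.41 + 2.10 = 9.51.
Outside the cutoffs: 2.67, 10.37, 10.40, 10.42, 10.43.

5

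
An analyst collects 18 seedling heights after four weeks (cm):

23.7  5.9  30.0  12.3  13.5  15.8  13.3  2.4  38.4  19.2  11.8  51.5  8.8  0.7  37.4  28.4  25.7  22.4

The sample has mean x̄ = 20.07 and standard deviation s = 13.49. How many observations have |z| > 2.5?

0

Cutoffs: x̄ ± 2.5s = [-13.655, 53.795].
Every value lies within the cutoffs.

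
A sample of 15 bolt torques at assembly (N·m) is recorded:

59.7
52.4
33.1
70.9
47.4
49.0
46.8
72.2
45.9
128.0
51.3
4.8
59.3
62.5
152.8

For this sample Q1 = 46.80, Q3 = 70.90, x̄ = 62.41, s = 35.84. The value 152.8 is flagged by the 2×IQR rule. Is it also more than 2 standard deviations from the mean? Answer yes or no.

yes

z = (152.8 − 62.41) / 35.84 = 2.52.
|z| = 2.52 > 2.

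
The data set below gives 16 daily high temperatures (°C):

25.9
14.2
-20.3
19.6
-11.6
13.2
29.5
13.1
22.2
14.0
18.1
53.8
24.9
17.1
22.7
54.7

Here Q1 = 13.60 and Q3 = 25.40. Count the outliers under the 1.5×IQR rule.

4

IQR = 11.80; fences at 13.60 − 17.70 = -4.10 and 25.40 + 17.70 = 43.10.
Outside the cutoffs: -20.3, -11.6, 53.8, 54.7.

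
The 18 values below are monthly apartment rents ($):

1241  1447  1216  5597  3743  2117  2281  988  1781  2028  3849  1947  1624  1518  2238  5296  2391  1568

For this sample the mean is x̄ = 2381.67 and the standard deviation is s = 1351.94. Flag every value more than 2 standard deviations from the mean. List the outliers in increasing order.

5296, 5597

Cutoffs at x̄ ± 2s: 2381.67 ± 2·1351.94 = [-322.21, 5085.55].
5296: z = 2.16, |z| > 2 → outlier.
5597: z = 2.38, |z| > 2 → outlier.
Every other value lies within [-322.21, 5085.55].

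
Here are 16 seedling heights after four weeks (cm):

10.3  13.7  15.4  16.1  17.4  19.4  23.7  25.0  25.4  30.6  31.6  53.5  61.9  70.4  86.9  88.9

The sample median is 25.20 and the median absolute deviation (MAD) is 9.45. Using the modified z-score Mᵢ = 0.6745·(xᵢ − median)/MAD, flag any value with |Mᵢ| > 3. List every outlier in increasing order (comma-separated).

70.4, 86.9, 88.9

|Mᵢ| > 3 ⇔ |xᵢ − 25.20| > 3·9.45/0.6745 = 42.03.
So outliers lie outside [-16.83, 67.23].
70.4: M = 3.23 → outlier.
86.9: M = 4.40 → outlier.
88.9: M = 4.55 → outlier.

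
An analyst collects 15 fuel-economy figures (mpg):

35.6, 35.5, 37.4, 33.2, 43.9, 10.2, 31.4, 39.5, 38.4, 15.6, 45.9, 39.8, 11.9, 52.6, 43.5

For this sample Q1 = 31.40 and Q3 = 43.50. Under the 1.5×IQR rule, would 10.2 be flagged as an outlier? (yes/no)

IQR = Q3 − Q1 = 43.50 − 31.40 = 12.10.
Lower fence = Q1 − 1.5·IQR = 31.40 − 18.15 = 13.25.
Upper fence = Q3 + 1.5·IQR = 43.50 + 18.15 = 61.65.
10.2 lies below the lower fence.

yes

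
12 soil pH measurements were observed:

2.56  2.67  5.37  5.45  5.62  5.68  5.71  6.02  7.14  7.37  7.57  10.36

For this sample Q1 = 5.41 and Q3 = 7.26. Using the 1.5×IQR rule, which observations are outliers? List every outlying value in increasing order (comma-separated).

2.56, 10.36

IQR = Q3 − Q1 = 7.26 − 5.41 = 1.85.
Lower fence = Q1 − 1.5·IQR = 5.41 − 2.775 = 2.635.
Upper fence = Q3 + 1.5·IQR = 7.26 + 2.775 = 10.035.
2.56 < 2.635 → outlier.
10.36 > 10.035 → outlier.
All remaining values lie within [2.635, 10.035].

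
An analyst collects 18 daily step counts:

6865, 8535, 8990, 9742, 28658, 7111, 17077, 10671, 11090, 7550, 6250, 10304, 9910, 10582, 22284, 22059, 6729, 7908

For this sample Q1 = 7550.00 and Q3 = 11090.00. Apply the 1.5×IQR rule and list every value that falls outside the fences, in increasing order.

IQR = Q3 − Q1 = 11090.00 − 7550.00 = 3540.00.
Lower fence = Q1 − 1.5·IQR = 7550.00 − 5310.00 = 2240.00.
Upper fence = Q3 + 1.5·IQR = 11090.00 + 5310.00 = 16400.00.
17077 > 16400.00 → outlier.
22059 > 16400.00 → outlier.
22284 > 16400.00 → outlier.
28658 > 16400.00 → outlier.
All remaining values lie within [2240.00, 16400.00].

17077, 22059, 22284, 28658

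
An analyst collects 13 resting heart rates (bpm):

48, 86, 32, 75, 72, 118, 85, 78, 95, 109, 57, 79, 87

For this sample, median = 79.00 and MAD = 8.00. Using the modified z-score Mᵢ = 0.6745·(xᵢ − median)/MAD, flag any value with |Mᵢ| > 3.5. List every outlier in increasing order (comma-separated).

32

|Mᵢ| > 3.5 ⇔ |xᵢ − 79.00| > 3.5·8.00/0.6745 = 41.51.
So outliers lie outside [37.49, 120.51].
32: M = -3.96 → outlier.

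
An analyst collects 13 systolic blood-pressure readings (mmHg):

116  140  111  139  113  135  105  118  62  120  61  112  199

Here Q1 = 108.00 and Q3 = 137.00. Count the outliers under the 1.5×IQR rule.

3

IQR = 29.00; fences at 108.00 − 43.50 = 64.50 and 137.00 + 43.50 = 180.50.
Outside the cutoffs: 61, 62, 199.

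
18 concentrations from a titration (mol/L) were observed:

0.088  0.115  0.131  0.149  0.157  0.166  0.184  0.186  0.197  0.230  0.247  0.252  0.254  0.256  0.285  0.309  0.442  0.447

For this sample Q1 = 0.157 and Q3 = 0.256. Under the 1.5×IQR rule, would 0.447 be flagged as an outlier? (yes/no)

IQR = Q3 − Q1 = 0.256 − 0.157 = 0.099.
Lower fence = Q1 − 1.5·IQR = 0.157 − 0.1485 = 0.0085.
Upper fence = Q3 + 1.5·IQR = 0.256 + 0.1485 = 0.4045.
0.447 lies above the upper fence.

yes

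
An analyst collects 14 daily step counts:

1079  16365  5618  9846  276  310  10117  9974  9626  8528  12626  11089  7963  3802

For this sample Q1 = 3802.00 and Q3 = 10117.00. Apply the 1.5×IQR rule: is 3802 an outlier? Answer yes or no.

IQR = Q3 − Q1 = 10117.00 − 3802.00 = 6315.00.
Lower fence = Q1 − 1.5·IQR = 3802.00 − 9472.50 = -5670.50.
Upper fence = Q3 + 1.5·IQR = 10117.00 + 9472.50 = 19589.50.
3802 lies within [-5670.50, 19589.50].

no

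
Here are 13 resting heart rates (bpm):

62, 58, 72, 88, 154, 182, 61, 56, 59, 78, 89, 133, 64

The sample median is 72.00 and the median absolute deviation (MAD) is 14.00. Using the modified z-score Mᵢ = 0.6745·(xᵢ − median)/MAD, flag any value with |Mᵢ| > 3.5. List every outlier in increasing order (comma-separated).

|Mᵢ| > 3.5 ⇔ |xᵢ − 72.00| > 3.5·14.00/0.6745 = 72.65.
So outliers lie outside [-0.65, 144.65].
154: M = 3.95 → outlier.
182: M = 5.30 → outlier.

154, 182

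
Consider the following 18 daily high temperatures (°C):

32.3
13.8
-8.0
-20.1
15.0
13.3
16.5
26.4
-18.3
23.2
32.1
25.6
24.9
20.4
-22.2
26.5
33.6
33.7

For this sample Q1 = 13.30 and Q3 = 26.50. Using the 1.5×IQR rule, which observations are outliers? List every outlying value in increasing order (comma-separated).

IQR = Q3 − Q1 = 26.50 − 13.30 = 13.20.
Lower fence = Q1 − 1.5·IQR = 13.30 − 19.80 = -6.50.
Upper fence = Q3 + 1.5·IQR = 26.50 + 19.80 = 46.30.
-22.2 < -6.50 → outlier.
-20.1 < -6.50 → outlier.
-18.3 < -6.50 → outlier.
-8.0 < -6.50 → outlier.
All remaining values lie within [-6.50, 46.30].

-22.2, -20.1, -18.3, -8.0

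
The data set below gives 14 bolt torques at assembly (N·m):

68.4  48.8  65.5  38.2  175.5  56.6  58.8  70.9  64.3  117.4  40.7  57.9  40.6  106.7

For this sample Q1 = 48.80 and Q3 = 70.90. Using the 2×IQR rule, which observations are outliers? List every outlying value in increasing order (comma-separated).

IQR = Q3 − Q1 = 70.90 − 48.80 = 22.10.
Lower fence = Q1 − 2·IQR = 48.80 − 44.20 = 4.60.
Upper fence = Q3 + 2·IQR = 70.90 + 44.20 = 115.10.
117.4 > 115.10 → outlier.
175.5 > 115.10 → outlier.
All remaining values lie within [4.60, 115.10].

117.4, 175.5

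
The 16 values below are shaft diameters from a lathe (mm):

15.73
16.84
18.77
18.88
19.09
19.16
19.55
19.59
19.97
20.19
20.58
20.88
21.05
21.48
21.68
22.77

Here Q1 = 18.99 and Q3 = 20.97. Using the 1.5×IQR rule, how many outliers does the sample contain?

IQR = 1.98; fences at 18.99 − 2.97 = 16.02 and 20.97 + 2.97 = 23.94.
Outside the cutoffs: 15.73.

1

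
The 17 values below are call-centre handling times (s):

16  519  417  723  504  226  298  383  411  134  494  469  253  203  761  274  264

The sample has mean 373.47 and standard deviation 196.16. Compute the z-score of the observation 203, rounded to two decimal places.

-0.87

z = (203 − 373.47) / 196.16 = -0.87.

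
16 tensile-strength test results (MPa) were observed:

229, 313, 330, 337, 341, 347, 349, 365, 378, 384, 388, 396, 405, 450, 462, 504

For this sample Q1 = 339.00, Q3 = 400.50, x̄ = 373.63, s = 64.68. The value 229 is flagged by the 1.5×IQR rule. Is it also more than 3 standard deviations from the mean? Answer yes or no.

no

z = (229 − 373.63) / 64.68 = -2.24.
|z| = 2.24 ≤ 3.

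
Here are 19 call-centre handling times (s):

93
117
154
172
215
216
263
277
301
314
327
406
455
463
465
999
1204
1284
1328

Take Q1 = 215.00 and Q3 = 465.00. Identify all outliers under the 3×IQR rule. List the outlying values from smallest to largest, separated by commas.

1284, 1328

IQR = Q3 − Q1 = 465.00 − 215.00 = 250.00.
Lower fence = Q1 − 3·IQR = 215.00 − 750.00 = -535.00.
Upper fence = Q3 + 3·IQR = 465.00 + 750.00 = 1215.00.
1284 > 1215.00 → outlier.
1328 > 1215.00 → outlier.
All remaining values lie within [-535.00, 1215.00].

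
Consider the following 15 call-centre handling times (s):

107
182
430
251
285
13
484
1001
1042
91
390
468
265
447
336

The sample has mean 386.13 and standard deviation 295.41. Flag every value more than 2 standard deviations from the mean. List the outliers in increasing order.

Cutoffs at x̄ ± 2s: 386.13 ± 2·295.41 = [-204.69, 976.95].
1001: z = 2.08, |z| > 2 → outlier.
1042: z = 2.22, |z| > 2 → outlier.
Every other value lies within [-204.69, 976.95].

1001, 1042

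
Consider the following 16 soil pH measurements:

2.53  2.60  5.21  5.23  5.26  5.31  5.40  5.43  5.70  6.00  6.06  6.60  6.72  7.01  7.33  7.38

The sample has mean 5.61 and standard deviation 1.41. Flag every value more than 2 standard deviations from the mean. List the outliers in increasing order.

2.53, 2.60

Cutoffs at x̄ ± 2s: 5.61 ± 2·1.41 = [2.79, 8.43].
2.53: z = -2.18, |z| > 2 → outlier.
2.60: z = -2.13, |z| > 2 → outlier.
Every other value lies within [2.79, 8.43].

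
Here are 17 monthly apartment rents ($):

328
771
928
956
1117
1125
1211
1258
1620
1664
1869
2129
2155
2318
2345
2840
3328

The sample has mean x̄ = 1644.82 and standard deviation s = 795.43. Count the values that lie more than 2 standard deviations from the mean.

Cutoffs: x̄ ± 2s = [53.96, 3235.68].
Outside the cutoffs: 3328.

1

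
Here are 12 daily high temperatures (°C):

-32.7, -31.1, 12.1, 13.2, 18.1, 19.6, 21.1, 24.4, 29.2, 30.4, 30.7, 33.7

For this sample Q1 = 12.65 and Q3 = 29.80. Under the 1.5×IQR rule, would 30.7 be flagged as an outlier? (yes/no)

IQR = Q3 − Q1 = 29.80 − 12.65 = 17.15.
Lower fence = Q1 − 1.5·IQR = 12.65 − 25.725 = -13.075.
Upper fence = Q3 + 1.5·IQR = 29.80 + 25.725 = 55.525.
30.7 lies within [-13.075, 55.525].

no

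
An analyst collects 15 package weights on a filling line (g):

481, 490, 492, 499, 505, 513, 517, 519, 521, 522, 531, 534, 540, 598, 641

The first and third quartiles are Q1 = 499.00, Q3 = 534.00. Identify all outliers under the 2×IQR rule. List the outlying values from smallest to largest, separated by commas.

641

IQR = Q3 − Q1 = 534.00 − 499.00 = 35.00.
Lower fence = Q1 − 2·IQR = 499.00 − 70.00 = 429.00.
Upper fence = Q3 + 2·IQR = 534.00 + 70.00 = 604.00.
641 > 604.00 → outlier.
All remaining values lie within [429.00, 604.00].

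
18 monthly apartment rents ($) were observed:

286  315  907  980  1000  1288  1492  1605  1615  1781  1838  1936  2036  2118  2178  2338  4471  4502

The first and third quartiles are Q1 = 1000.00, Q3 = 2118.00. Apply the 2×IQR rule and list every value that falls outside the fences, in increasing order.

4471, 4502

IQR = Q3 − Q1 = 2118.00 − 1000.00 = 1118.00.
Lower fence = Q1 − 2·IQR = 1000.00 − 2236.00 = -1236.00.
Upper fence = Q3 + 2·IQR = 2118.00 + 2236.00 = 4354.00.
4471 > 4354.00 → outlier.
4502 > 4354.00 → outlier.
All remaining values lie within [-1236.00, 4354.00].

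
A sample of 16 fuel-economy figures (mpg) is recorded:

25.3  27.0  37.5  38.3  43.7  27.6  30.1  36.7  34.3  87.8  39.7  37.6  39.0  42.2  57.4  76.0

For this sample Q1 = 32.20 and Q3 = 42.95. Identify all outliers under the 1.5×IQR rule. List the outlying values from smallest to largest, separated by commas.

76.0, 87.8

IQR = Q3 − Q1 = 42.95 − 32.20 = 10.75.
Lower fence = Q1 − 1.5·IQR = 32.20 − 16.125 = 16.075.
Upper fence = Q3 + 1.5·IQR = 42.95 + 16.125 = 59.075.
76.0 > 59.075 → outlier.
87.8 > 59.075 → outlier.
All remaining values lie within [16.075, 59.075].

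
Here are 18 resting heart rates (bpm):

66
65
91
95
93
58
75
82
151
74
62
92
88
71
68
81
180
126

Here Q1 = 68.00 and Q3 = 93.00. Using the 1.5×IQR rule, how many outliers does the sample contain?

2

IQR = 25.00; fences at 68.00 − 37.50 = 30.50 and 93.00 + 37.50 = 130.50.
Outside the cutoffs: 151, 180.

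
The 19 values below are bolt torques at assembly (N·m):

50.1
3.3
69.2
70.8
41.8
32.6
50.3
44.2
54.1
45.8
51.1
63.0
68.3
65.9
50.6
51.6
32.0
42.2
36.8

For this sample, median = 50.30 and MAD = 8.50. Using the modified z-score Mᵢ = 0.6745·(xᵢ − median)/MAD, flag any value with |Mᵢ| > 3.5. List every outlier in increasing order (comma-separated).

3.3

|Mᵢ| > 3.5 ⇔ |xᵢ − 50.30| > 3.5·8.50/0.6745 = 44.11.
So outliers lie outside [6.19, 94.41].
3.3: M = -3.73 → outlier.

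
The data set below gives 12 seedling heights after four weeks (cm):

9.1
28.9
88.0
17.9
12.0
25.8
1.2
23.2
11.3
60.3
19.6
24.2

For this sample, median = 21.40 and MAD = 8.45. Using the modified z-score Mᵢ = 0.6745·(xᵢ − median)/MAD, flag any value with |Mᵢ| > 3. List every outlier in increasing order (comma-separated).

60.3, 88.0

|Mᵢ| > 3 ⇔ |xᵢ − 21.40| > 3·8.45/0.6745 = 37.58.
So outliers lie outside [-16.18, 58.98].
60.3: M = 3.11 → outlier.
88.0: M = 5.32 → outlier.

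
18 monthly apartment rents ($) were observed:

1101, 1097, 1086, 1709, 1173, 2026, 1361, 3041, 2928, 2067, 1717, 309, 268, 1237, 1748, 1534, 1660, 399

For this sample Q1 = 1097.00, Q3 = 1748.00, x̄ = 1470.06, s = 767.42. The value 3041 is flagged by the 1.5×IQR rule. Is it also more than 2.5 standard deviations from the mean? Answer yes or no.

z = (3041 − 1470.06) / 767.42 = 2.05.
|z| = 2.05 ≤ 2.5.

no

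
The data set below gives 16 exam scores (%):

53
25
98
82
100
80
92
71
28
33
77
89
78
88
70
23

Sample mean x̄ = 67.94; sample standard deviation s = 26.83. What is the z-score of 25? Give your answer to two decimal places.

z = (25 − 67.94) / 26.83 = -1.60.

-1.60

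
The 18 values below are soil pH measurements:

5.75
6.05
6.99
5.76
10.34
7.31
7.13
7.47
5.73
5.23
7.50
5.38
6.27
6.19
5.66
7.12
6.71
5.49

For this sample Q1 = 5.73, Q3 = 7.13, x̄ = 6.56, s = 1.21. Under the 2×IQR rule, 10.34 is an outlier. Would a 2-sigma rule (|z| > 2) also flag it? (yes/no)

z = (10.34 − 6.56) / 1.21 = 3.12.
|z| = 3.12 > 2.

yes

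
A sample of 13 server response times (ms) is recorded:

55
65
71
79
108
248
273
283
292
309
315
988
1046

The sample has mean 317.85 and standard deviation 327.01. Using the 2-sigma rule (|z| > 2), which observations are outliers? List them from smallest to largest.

988, 1046

Cutoffs at x̄ ± 2s: 317.85 ± 2·327.01 = [-336.17, 971.87].
988: z = 2.05, |z| > 2 → outlier.
1046: z = 2.23, |z| > 2 → outlier.
Every other value lies within [-336.17, 971.87].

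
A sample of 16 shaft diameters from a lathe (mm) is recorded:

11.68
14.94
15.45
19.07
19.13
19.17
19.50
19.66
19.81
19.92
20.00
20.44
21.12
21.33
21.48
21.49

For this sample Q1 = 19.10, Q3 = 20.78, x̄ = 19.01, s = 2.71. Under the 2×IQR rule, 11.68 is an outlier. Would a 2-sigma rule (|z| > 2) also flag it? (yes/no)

yes

z = (11.68 − 19.01) / 2.71 = -2.70.
|z| = 2.70 > 2.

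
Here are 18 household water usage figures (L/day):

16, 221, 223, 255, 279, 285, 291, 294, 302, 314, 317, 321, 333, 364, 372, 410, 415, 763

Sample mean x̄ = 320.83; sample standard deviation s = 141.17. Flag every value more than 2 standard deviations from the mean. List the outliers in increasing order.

Cutoffs at x̄ ± 2s: 320.83 ± 2·141.17 = [38.49, 603.17].
16: z = -2.16, |z| > 2 → outlier.
763: z = 3.13, |z| > 2 → outlier.
Every other value lies within [38.49, 603.17].

16, 763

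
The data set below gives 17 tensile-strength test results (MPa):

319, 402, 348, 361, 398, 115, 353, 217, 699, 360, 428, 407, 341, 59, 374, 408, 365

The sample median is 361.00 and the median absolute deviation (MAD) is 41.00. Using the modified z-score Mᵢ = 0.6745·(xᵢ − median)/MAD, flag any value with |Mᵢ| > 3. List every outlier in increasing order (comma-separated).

59, 115, 699

|Mᵢ| > 3 ⇔ |xᵢ − 361.00| > 3·41.00/0.6745 = 182.36.
So outliers lie outside [178.64, 543.36].
59: M = -4.97 → outlier.
115: M = -4.05 → outlier.
699: M = 5.56 → outlier.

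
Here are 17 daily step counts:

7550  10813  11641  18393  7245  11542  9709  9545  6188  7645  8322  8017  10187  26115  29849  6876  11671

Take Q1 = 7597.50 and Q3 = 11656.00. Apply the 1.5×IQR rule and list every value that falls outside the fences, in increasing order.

18393, 26115, 29849

IQR = Q3 − Q1 = 11656.00 − 7597.50 = 4058.50.
Lower fence = Q1 − 1.5·IQR = 7597.50 − 6087.75 = 1509.75.
Upper fence = Q3 + 1.5·IQR = 11656.00 + 6087.75 = 17743.75.
18393 > 17743.75 → outlier.
26115 > 17743.75 → outlier.
29849 > 17743.75 → outlier.
All remaining values lie within [1509.75, 17743.75].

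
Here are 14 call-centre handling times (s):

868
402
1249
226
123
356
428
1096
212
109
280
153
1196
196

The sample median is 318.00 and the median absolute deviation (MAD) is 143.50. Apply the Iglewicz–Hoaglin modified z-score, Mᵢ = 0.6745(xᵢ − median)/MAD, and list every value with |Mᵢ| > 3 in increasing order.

1096, 1196, 1249

|Mᵢ| > 3 ⇔ |xᵢ − 318.00| > 3·143.50/0.6745 = 638.25.
So outliers lie outside [-320.25, 956.25].
1096: M = 3.66 → outlier.
1196: M = 4.13 → outlier.
1249: M = 4.38 → outlier.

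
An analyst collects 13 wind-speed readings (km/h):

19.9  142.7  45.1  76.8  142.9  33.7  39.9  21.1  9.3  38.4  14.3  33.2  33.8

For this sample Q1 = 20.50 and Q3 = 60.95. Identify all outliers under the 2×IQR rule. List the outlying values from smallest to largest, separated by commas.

IQR = Q3 − Q1 = 60.95 − 20.50 = 40.45.
Lower fence = Q1 − 2·IQR = 20.50 − 80.90 = -60.40.
Upper fence = Q3 + 2·IQR = 60.95 + 80.90 = 141.85.
142.7 > 141.85 → outlier.
142.9 > 141.85 → outlier.
All remaining values lie within [-60.40, 141.85].

142.7, 142.9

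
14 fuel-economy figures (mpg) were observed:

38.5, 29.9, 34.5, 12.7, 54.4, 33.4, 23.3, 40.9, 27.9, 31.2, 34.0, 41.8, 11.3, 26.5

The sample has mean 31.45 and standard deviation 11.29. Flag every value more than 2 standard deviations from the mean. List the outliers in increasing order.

Cutoffs at x̄ ± 2s: 31.45 ± 2·11.29 = [8.87, 54.03].
54.4: z = 2.03, |z| > 2 → outlier.
Every other value lies within [8.87, 54.03].

54.4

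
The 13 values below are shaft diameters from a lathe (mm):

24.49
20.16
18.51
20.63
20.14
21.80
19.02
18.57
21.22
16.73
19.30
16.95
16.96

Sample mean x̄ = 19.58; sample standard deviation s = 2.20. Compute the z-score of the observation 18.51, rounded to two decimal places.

-0.49

z = (18.51 − 19.58) / 2.20 = -0.49.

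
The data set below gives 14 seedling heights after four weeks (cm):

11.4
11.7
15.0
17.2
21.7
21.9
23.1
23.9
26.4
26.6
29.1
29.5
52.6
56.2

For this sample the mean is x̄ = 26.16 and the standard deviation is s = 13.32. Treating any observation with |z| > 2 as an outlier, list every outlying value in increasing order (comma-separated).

Cutoffs at x̄ ± 2s: 26.16 ± 2·13.32 = [-0.48, 52.80].
56.2: z = 2.26, |z| > 2 → outlier.
Every other value lies within [-0.48, 52.80].

56.2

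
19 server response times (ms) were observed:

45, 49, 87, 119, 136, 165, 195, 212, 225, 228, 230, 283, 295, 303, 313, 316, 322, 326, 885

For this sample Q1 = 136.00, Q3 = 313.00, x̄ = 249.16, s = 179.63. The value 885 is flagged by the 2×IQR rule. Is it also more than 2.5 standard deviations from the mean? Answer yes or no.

z = (885 − 249.16) / 179.63 = 3.54.
|z| = 3.54 > 2.5.

yes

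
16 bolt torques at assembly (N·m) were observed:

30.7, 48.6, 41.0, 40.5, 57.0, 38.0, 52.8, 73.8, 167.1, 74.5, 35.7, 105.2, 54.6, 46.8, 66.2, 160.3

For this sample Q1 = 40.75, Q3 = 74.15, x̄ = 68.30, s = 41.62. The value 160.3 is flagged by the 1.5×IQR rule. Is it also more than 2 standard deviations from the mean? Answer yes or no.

yes

z = (160.3 − 68.30) / 41.62 = 2.21.
|z| = 2.21 > 2.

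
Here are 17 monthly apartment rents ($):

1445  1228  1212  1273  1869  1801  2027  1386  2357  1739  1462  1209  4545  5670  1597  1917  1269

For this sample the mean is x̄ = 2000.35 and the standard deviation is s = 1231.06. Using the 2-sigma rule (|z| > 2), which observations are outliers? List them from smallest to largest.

4545, 5670

Cutoffs at x̄ ± 2s: 2000.35 ± 2·1231.06 = [-461.77, 4462.47].
4545: z = 2.07, |z| > 2 → outlier.
5670: z = 2.98, |z| > 2 → outlier.
Every other value lies within [-461.77, 4462.47].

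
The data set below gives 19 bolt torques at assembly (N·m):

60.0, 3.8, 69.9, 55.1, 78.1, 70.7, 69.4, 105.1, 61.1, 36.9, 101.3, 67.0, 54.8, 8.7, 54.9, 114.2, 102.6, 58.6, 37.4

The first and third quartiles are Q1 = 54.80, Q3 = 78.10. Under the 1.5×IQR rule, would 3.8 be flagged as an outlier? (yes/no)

IQR = Q3 − Q1 = 78.10 − 54.80 = 23.30.
Lower fence = Q1 − 1.5·IQR = 54.80 − 34.95 = 19.85.
Upper fence = Q3 + 1.5·IQR = 78.10 + 34.95 = 113.05.
3.8 lies below the lower fence.

yes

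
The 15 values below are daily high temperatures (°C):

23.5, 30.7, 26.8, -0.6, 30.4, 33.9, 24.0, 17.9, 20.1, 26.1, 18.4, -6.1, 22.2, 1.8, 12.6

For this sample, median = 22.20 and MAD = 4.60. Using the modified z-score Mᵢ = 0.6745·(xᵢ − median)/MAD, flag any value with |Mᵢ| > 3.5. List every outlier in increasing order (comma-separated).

|Mᵢ| > 3.5 ⇔ |xᵢ − 22.20| > 3.5·4.60/0.6745 = 23.87.
So outliers lie outside [-1.67, 46.07].
-6.1: M = -4.15 → outlier.

-6.1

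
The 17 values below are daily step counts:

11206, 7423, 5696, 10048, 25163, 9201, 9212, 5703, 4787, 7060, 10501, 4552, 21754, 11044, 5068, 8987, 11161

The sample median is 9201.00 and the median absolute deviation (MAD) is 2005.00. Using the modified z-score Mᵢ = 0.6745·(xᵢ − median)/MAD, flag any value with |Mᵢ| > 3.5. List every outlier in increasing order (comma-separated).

|Mᵢ| > 3.5 ⇔ |xᵢ − 9201.00| > 3.5·2005.00/0.6745 = 10404.00.
So outliers lie outside [-1203.00, 19605.00].
21754: M = 4.22 → outlier.
25163: M = 5.37 → outlier.

21754, 25163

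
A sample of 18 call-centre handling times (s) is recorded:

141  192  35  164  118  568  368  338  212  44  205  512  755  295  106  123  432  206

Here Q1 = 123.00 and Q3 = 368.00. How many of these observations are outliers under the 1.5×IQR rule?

1

IQR = 245.00; fences at 123.00 − 367.50 = -244.50 and 368.00 + 367.50 = 735.50.
Outside the cutoffs: 755.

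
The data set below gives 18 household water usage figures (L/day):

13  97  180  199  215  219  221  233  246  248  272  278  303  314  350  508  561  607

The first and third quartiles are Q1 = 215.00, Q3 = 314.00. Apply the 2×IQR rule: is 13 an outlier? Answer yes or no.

IQR = Q3 − Q1 = 314.00 − 215.00 = 99.00.
Lower fence = Q1 − 2·IQR = 215.00 − 198.00 = 17.00.
Upper fence = Q3 + 2·IQR = 314.00 + 198.00 = 512.00.
13 lies below the lower fence.

yes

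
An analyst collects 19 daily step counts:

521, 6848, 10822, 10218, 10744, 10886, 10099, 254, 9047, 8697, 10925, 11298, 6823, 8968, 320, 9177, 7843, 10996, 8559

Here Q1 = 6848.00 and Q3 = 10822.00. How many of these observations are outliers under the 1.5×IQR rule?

IQR = 3974.00; fences at 6848.00 − 5961.00 = 887.00 and 10822.00 + 5961.00 = 16783.00.
Outside the cutoffs: 254, 320, 521.

3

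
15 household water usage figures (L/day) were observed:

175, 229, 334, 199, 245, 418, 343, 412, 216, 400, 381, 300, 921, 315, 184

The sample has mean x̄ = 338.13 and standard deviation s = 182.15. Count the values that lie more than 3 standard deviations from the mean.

Cutoffs: x̄ ± 3s = [-208.32, 884.58].
Outside the cutoffs: 921.

1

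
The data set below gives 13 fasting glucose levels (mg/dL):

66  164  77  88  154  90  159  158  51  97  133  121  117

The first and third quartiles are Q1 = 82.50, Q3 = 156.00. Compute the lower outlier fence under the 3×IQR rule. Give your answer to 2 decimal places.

IQR = Q3 − Q1 = 156.00 − 82.50 = 73.50.
Lower fence = Q1 − 3·IQR = 82.50 − 220.50 = -138.00.
Upper fence = Q3 + 3·IQR = 156.00 + 220.50 = 376.50.

-138.00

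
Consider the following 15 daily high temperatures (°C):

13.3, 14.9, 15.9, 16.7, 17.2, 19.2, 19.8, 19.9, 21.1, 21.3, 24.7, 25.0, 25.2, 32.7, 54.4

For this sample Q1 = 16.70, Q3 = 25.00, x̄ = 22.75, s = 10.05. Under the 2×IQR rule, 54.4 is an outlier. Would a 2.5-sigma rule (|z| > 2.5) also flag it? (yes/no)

yes

z = (54.4 − 22.75) / 10.05 = 3.15.
|z| = 3.15 > 2.5.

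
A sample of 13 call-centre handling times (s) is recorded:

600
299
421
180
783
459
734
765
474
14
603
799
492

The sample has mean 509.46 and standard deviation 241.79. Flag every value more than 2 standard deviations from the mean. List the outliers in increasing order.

Cutoffs at x̄ ± 2s: 509.46 ± 2·241.79 = [25.88, 993.04].
14: z = -2.05, |z| > 2 → outlier.
Every other value lies within [25.88, 993.04].

14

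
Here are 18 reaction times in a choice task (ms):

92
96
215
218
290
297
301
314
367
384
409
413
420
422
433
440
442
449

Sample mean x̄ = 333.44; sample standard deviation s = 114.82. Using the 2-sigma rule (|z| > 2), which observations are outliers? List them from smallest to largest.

92, 96

Cutoffs at x̄ ± 2s: 333.44 ± 2·114.82 = [103.80, 563.08].
92: z = -2.10, |z| > 2 → outlier.
96: z = -2.07, |z| > 2 → outlier.
Every other value lies within [103.80, 563.08].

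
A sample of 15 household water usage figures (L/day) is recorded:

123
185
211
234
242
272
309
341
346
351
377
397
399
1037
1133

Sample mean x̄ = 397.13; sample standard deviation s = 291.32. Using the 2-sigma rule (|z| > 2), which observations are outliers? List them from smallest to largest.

1037, 1133

Cutoffs at x̄ ± 2s: 397.13 ± 2·291.32 = [-185.51, 979.77].
1037: z = 2.20, |z| > 2 → outlier.
1133: z = 2.53, |z| > 2 → outlier.
Every other value lies within [-185.51, 979.77].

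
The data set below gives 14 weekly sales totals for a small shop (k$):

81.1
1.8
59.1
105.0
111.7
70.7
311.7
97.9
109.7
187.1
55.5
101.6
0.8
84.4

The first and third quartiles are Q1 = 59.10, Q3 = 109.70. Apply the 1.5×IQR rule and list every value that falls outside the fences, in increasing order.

IQR = Q3 − Q1 = 109.70 − 59.10 = 50.60.
Lower fence = Q1 − 1.5·IQR = 59.10 − 75.90 = -16.80.
Upper fence = Q3 + 1.5·IQR = 109.70 + 75.90 = 185.60.
187.1 > 185.60 → outlier.
311.7 > 185.60 → outlier.
All remaining values lie within [-16.80, 185.60].

187.1, 311.7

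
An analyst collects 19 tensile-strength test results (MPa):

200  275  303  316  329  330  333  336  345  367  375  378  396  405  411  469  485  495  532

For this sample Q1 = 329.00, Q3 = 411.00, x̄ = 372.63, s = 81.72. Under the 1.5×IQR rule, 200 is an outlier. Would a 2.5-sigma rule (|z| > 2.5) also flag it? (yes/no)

z = (200 − 372.63) / 81.72 = -2.11.
|z| = 2.11 ≤ 2.5.

no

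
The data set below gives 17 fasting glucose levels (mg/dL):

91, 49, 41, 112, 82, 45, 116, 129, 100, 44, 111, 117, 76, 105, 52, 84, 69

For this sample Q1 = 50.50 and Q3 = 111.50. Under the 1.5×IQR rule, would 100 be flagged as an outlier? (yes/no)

IQR = Q3 − Q1 = 111.50 − 50.50 = 61.00.
Lower fence = Q1 − 1.5·IQR = 50.50 − 91.50 = -41.00.
Upper fence = Q3 + 1.5·IQR = 111.50 + 91.50 = 203.00.
100 lies within [-41.00, 203.00].

no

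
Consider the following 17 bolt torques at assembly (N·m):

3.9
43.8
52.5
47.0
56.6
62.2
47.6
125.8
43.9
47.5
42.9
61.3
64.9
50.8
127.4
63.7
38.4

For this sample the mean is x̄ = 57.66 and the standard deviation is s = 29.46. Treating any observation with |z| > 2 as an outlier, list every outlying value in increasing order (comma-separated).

125.8, 127.4

Cutoffs at x̄ ± 2s: 57.66 ± 2·29.46 = [-1.26, 116.58].
125.8: z = 2.31, |z| > 2 → outlier.
127.4: z = 2.37, |z| > 2 → outlier.
Every other value lies within [-1.26, 116.58].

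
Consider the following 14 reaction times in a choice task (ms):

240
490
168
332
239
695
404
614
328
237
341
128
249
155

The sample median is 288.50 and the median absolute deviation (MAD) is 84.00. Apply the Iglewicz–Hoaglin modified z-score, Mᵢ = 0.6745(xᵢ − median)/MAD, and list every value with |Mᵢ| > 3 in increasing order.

695

|Mᵢ| > 3 ⇔ |xᵢ − 288.50| > 3·84.00/0.6745 = 373.61.
So outliers lie outside [-85.11, 662.11].
695: M = 3.26 → outlier.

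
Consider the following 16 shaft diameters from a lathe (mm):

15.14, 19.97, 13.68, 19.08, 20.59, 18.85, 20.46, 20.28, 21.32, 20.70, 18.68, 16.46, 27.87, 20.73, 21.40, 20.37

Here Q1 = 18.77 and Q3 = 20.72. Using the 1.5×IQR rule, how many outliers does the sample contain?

3

IQR = 1.95; fences at 18.77 − 2.925 = 15.845 and 20.72 + 2.925 = 23.645.
Outside the cutoffs: 13.68, 15.14, 27.87.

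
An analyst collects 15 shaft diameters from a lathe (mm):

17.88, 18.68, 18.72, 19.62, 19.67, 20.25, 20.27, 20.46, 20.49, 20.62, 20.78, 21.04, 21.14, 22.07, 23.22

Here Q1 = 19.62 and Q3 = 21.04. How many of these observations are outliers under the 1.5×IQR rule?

1

IQR = 1.42; fences at 19.62 − 2.13 = 17.49 and 21.04 + 2.13 = 23.17.
Outside the cutoffs: 23.22.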